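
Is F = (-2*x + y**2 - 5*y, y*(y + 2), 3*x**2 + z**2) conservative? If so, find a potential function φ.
No, ∇×F = (0, -6*x, 5 - 2*y) ≠ 0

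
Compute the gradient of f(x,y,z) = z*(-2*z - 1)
(0, 0, -4*z - 1)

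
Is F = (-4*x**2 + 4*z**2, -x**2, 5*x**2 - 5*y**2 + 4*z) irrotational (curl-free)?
No, ∇×F = (-10*y, -10*x + 8*z, -2*x)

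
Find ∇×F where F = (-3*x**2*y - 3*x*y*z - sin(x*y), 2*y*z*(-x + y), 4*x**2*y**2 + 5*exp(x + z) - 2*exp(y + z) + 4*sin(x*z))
(8*x**2*y + 2*y*(x - y) - 2*exp(y + z), -8*x*y**2 - 3*x*y - 4*z*cos(x*z) - 5*exp(x + z), 3*x**2 + 3*x*z + x*cos(x*y) - 2*y*z)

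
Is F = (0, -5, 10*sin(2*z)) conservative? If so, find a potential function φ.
Yes, F is conservative. φ = -5*y - 5*cos(2*z)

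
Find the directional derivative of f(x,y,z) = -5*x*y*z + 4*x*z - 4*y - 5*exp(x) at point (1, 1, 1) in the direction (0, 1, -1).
-4*sqrt(2)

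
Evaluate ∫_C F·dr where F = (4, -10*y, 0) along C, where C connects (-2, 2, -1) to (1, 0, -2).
32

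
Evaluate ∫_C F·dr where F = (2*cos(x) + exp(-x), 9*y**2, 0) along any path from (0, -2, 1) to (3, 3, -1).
-exp(-3) + 2*sin(3) + 106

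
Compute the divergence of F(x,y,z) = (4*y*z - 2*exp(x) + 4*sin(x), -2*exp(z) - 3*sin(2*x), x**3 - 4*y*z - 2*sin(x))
-4*y - 2*exp(x) + 4*cos(x)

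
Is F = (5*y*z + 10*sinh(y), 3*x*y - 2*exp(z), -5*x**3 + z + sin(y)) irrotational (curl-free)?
No, ∇×F = (2*exp(z) + cos(y), 15*x**2 + 5*y, 3*y - 5*z - 10*cosh(y))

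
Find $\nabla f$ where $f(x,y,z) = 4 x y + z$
(4*y, 4*x, 1)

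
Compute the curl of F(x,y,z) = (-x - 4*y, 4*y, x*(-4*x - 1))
(0, 8*x + 1, 4)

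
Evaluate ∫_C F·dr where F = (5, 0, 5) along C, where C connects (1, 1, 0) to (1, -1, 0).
0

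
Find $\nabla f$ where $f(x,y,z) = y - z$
(0, 1, -1)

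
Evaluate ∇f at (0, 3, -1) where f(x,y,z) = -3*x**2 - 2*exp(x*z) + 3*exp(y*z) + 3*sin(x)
(5, -3*exp(-3), 9*exp(-3))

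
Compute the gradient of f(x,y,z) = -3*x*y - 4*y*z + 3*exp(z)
(-3*y, -3*x - 4*z, -4*y + 3*exp(z))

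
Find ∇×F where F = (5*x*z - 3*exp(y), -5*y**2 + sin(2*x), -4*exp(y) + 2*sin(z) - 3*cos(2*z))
(-4*exp(y), 5*x, 3*exp(y) + 2*cos(2*x))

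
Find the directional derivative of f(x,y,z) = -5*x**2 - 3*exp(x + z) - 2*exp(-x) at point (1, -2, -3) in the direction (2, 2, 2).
2*sqrt(3)*(-5*exp(2) - 3 + E)*exp(-2)/3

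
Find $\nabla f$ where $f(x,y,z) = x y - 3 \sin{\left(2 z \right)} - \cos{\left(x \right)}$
(y + sin(x), x, -6*cos(2*z))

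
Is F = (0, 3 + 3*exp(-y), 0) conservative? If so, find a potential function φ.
Yes, F is conservative. φ = 3*y - 3*exp(-y)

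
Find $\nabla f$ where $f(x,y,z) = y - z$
(0, 1, -1)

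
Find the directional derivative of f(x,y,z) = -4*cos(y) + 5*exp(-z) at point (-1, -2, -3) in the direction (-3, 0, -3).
5*sqrt(2)*exp(3)/2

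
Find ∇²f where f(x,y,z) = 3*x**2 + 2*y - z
6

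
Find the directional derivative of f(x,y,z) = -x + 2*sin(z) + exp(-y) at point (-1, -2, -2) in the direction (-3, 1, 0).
sqrt(10)*(3 - exp(2))/10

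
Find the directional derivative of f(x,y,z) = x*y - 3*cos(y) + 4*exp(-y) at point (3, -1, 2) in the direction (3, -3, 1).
3*sqrt(19)*(-4 + 3*sin(1) + 4*E)/19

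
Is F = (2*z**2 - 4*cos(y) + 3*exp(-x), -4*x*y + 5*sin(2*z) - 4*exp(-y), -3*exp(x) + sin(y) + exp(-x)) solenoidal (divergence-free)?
No, ∇·F = -4*x + 4*exp(-y) - 3*exp(-x)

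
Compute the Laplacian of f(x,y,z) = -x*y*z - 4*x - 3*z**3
-18*z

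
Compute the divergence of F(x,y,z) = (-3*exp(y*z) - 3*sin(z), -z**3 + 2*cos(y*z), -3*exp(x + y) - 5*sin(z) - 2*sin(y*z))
-2*y*cos(y*z) - 2*z*sin(y*z) - 5*cos(z)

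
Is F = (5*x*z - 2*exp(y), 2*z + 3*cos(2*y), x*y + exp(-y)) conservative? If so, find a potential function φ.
No, ∇×F = (x - 2 - exp(-y), 5*x - y, 2*exp(y)) ≠ 0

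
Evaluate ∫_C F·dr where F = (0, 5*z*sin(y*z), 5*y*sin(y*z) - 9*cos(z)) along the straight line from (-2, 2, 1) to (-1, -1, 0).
-5 + 5*cos(2) + 9*sin(1)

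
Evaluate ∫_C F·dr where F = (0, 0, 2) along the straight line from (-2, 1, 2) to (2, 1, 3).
2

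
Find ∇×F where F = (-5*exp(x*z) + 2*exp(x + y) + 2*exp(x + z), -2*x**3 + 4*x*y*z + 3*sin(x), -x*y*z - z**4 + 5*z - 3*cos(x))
(x*(-4*y - z), -5*x*exp(x*z) + y*z + 2*exp(x + z) - 3*sin(x), -6*x**2 + 4*y*z - 2*exp(x + y) + 3*cos(x))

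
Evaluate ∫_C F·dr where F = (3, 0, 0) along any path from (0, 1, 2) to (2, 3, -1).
6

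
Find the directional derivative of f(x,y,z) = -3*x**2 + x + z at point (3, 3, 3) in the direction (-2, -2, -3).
31*sqrt(17)/17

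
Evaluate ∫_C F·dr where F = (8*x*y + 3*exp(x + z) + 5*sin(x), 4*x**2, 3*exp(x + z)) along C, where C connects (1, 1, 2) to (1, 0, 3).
-3*exp(3) - 4 + 3*exp(4)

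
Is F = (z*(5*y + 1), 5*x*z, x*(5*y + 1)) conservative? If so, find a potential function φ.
Yes, F is conservative. φ = x*z*(5*y + 1)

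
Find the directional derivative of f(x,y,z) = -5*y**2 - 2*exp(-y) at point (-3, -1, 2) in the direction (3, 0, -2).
0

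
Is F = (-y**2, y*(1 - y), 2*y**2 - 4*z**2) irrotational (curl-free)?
No, ∇×F = (4*y, 0, 2*y)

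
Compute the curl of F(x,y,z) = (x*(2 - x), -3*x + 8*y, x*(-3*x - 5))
(0, 6*x + 5, -3)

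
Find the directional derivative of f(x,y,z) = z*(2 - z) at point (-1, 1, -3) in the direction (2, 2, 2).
8*sqrt(3)/3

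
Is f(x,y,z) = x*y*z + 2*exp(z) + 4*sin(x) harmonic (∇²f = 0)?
No, ∇²f = 2*exp(z) - 4*sin(x)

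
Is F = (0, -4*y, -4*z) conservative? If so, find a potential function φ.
Yes, F is conservative. φ = -2*y**2 - 2*z**2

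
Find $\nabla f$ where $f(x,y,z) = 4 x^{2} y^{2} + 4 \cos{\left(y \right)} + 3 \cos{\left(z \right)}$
(8*x*y**2, 8*x**2*y - 4*sin(y), -3*sin(z))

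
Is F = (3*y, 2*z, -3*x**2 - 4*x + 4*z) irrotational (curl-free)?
No, ∇×F = (-2, 6*x + 4, -3)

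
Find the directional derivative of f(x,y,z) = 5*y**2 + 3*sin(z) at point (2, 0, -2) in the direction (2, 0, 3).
9*sqrt(13)*cos(2)/13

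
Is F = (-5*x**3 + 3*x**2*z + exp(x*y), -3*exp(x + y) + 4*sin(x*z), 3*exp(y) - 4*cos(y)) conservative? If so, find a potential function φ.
No, ∇×F = (-4*x*cos(x*z) + 3*exp(y) + 4*sin(y), 3*x**2, -x*exp(x*y) + 4*z*cos(x*z) - 3*exp(x + y)) ≠ 0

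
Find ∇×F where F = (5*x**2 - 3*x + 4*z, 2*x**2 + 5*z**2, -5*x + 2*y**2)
(4*y - 10*z, 9, 4*x)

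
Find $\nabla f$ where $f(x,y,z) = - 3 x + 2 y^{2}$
(-3, 4*y, 0)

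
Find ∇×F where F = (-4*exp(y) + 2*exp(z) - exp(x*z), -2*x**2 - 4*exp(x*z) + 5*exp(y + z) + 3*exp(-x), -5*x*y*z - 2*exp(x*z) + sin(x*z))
(-5*x*z + 4*x*exp(x*z) - 5*exp(y + z), -x*exp(x*z) + 5*y*z + 2*z*exp(x*z) - z*cos(x*z) + 2*exp(z), (4*(-x - z*exp(x*z) + exp(y))*exp(x) - 3)*exp(-x))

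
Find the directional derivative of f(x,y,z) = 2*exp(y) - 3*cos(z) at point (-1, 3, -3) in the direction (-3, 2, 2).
2*sqrt(17)*(-3*sin(3) + 2*exp(3))/17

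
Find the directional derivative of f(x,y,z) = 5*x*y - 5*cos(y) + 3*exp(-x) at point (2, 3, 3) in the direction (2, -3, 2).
-3*sqrt(17)*(2 + 5*exp(2)*sin(3))*exp(-2)/17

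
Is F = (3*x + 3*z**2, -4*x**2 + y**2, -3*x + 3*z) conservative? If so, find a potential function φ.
No, ∇×F = (0, 6*z + 3, -8*x) ≠ 0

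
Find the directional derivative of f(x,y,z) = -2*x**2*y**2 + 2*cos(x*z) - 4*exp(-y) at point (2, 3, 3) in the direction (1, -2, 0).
2*sqrt(5)*(-4 - 3*exp(3)*sin(6) + 12*exp(3))*exp(-3)/5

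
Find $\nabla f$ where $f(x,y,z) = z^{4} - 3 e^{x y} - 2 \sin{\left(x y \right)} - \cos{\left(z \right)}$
(-y*(3*exp(x*y) + 2*cos(x*y)), -x*(3*exp(x*y) + 2*cos(x*y)), 4*z**3 + sin(z))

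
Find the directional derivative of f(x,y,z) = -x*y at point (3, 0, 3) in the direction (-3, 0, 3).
0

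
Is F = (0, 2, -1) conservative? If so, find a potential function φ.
Yes, F is conservative. φ = 2*y - z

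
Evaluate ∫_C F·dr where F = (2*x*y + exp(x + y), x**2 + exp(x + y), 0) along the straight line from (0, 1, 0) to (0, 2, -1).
-E + exp(2)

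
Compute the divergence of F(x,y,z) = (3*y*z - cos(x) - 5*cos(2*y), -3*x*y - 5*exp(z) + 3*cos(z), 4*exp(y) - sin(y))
-3*x + sin(x)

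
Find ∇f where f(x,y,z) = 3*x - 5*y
(3, -5, 0)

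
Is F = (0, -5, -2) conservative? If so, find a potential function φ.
Yes, F is conservative. φ = -5*y - 2*z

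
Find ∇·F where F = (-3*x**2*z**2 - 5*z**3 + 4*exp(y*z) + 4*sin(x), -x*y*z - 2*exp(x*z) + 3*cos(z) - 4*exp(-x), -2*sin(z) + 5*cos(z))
-6*x*z**2 - x*z - 5*sin(z) + 4*cos(x) - 2*cos(z)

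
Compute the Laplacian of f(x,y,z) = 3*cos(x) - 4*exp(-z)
-3*cos(x) - 4*exp(-z)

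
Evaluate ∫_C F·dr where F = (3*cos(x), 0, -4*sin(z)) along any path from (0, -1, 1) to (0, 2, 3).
4*cos(3) - 4*cos(1)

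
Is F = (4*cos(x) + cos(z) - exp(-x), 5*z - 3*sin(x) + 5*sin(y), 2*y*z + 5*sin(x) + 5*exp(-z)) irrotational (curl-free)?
No, ∇×F = (2*z - 5, -sin(z) - 5*cos(x), -3*cos(x))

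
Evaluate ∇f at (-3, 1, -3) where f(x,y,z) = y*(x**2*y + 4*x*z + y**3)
(-18, 58, -12)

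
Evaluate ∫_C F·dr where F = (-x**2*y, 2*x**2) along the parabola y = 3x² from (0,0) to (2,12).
144/5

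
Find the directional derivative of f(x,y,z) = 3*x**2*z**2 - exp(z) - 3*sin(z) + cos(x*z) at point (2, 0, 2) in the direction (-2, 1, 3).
sqrt(14)*(-3*exp(2) - 2*sin(4) - 9*cos(2) + 48)/14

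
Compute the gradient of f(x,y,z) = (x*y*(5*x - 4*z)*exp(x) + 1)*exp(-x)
(10*x*y - 4*y*z - exp(-x), x*(5*x - 4*z), -4*x*y)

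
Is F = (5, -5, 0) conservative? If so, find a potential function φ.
Yes, F is conservative. φ = 5*x - 5*y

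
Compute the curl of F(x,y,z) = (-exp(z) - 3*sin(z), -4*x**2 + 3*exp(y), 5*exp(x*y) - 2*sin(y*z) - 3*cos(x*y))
(5*x*exp(x*y) + 3*x*sin(x*y) - 2*z*cos(y*z), -5*y*exp(x*y) - 3*y*sin(x*y) - exp(z) - 3*cos(z), -8*x)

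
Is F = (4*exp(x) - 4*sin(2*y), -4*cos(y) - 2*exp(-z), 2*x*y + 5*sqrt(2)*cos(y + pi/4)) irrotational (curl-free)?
No, ∇×F = (2*x - 5*sqrt(2)*sin(y + pi/4) - 2*exp(-z), -2*y, 8*cos(2*y))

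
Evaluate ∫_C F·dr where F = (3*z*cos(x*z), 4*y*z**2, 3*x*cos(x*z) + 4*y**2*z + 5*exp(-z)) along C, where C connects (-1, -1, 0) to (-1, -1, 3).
-3*sin(3) - 5*exp(-3) + 23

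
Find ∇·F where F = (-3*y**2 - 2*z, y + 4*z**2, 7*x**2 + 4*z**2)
8*z + 1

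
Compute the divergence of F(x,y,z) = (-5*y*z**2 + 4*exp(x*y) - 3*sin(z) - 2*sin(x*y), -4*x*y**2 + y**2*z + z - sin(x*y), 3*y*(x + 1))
-8*x*y - x*cos(x*y) + 2*y*z + 4*y*exp(x*y) - 2*y*cos(x*y)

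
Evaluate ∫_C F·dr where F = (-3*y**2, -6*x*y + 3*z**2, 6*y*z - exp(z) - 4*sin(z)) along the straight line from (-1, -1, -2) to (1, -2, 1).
-9 - E + exp(-2) - 4*cos(2) + 4*cos(1)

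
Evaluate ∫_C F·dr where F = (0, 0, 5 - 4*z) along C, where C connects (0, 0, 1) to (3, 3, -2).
-21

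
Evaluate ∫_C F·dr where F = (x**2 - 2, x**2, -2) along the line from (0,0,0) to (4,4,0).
104/3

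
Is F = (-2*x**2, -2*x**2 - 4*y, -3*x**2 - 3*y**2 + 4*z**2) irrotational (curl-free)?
No, ∇×F = (-6*y, 6*x, -4*x)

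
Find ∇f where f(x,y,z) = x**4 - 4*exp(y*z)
(4*x**3, -4*z*exp(y*z), -4*y*exp(y*z))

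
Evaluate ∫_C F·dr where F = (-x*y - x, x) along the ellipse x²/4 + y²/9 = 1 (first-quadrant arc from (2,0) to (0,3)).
3*pi/2 + 6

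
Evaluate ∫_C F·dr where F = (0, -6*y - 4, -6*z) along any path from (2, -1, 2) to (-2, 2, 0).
-9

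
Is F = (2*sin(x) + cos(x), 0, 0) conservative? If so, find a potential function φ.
Yes, F is conservative. φ = sin(x) - 2*cos(x)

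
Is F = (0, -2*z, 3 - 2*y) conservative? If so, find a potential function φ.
Yes, F is conservative. φ = z*(3 - 2*y)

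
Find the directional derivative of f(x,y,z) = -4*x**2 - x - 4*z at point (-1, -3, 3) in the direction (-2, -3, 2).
-22*sqrt(17)/17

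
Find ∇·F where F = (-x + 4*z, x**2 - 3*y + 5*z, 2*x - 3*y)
-4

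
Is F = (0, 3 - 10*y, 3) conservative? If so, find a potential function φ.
Yes, F is conservative. φ = -5*y**2 + 3*y + 3*z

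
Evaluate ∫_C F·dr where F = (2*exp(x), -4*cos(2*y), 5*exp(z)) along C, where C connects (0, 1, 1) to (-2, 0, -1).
-5*E - 2 + 2*exp(-2) + 2*sin(2) + 5*exp(-1)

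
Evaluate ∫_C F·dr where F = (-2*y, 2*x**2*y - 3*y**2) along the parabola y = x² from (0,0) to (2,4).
-80/3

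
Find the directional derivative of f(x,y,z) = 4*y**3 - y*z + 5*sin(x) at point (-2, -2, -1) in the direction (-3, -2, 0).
-sqrt(13)*(15*cos(2) + 98)/13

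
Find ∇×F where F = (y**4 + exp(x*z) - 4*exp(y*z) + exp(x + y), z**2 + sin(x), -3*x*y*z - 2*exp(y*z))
(z*(-3*x - 2*exp(y*z) - 2), x*exp(x*z) + 3*y*z - 4*y*exp(y*z), -4*y**3 + 4*z*exp(y*z) - exp(x + y) + cos(x))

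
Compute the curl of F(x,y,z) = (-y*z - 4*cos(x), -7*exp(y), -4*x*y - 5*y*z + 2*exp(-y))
(-4*x - 5*z - 2*exp(-y), 3*y, z)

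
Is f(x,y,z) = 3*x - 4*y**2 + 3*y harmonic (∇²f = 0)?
No, ∇²f = -8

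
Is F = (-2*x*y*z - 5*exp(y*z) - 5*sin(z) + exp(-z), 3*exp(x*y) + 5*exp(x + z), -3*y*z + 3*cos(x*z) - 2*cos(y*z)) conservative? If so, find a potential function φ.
No, ∇×F = (2*z*sin(y*z) - 3*z - 5*exp(x + z), -2*x*y - 5*y*exp(y*z) + 3*z*sin(x*z) - 5*cos(z) - exp(-z), 2*x*z + 3*y*exp(x*y) + 5*z*exp(y*z) + 5*exp(x + z)) ≠ 0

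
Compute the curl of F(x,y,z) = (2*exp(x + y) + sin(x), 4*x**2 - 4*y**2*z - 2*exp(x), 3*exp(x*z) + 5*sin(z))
(4*y**2, -3*z*exp(x*z), 8*x - 2*exp(x) - 2*exp(x + y))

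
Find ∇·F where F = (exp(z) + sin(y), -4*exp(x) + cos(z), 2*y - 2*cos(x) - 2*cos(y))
0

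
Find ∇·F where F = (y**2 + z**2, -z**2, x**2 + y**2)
0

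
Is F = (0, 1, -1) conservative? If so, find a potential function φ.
Yes, F is conservative. φ = y - z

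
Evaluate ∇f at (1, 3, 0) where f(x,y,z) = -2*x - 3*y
(-2, -3, 0)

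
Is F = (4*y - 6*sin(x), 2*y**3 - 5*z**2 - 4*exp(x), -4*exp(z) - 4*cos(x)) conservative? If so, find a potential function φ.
No, ∇×F = (10*z, -4*sin(x), -4*exp(x) - 4) ≠ 0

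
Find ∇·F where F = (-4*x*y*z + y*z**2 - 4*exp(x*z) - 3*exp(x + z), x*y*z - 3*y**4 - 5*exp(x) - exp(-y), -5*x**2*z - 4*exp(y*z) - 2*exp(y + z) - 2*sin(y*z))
((-5*x**2 + x*z - 12*y**3 - 4*y*z - 4*y*exp(y*z) - 2*y*cos(y*z) - 4*z*exp(x*z) - 3*exp(x + z) - 2*exp(y + z))*exp(y) + 1)*exp(-y)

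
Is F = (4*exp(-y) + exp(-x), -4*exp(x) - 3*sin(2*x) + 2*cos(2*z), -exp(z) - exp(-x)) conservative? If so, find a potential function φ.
No, ∇×F = (4*sin(2*z), -exp(-x), -4*exp(x) - 6*cos(2*x) + 4*exp(-y)) ≠ 0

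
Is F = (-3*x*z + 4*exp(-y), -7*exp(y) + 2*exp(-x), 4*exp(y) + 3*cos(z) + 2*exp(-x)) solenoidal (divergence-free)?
No, ∇·F = -3*z - 7*exp(y) - 3*sin(z)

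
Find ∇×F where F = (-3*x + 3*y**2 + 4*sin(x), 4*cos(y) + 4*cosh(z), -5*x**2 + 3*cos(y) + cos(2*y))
(-3*sin(y) - 2*sin(2*y) - 4*sinh(z), 10*x, -6*y)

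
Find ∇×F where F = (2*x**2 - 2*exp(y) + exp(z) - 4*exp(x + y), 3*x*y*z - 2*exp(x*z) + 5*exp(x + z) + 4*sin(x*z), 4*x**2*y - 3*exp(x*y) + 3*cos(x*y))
(4*x**2 - 3*x*y - 3*x*exp(x*y) + 2*x*exp(x*z) - 3*x*sin(x*y) - 4*x*cos(x*z) - 5*exp(x + z), -8*x*y + 3*y*exp(x*y) + 3*y*sin(x*y) + exp(z), 3*y*z - 2*z*exp(x*z) + 4*z*cos(x*z) + 2*exp(y) + 4*exp(x + y) + 5*exp(x + z))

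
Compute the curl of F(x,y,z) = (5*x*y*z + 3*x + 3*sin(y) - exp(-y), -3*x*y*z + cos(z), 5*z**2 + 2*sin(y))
(3*x*y + sin(z) + 2*cos(y), 5*x*y, -5*x*z - 3*y*z - 3*cos(y) - exp(-y))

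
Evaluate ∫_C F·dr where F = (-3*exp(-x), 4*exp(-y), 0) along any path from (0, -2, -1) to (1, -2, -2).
-3 + 3*exp(-1)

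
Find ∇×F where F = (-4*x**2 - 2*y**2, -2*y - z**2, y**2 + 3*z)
(2*y + 2*z, 0, 4*y)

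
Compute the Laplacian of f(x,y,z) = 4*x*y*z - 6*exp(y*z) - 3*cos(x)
-6*y**2*exp(y*z) - 6*z**2*exp(y*z) + 3*cos(x)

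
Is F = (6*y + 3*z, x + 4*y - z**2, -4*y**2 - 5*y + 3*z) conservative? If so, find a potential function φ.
No, ∇×F = (-8*y + 2*z - 5, 3, -5) ≠ 0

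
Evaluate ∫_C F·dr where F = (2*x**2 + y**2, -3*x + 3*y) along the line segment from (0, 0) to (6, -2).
176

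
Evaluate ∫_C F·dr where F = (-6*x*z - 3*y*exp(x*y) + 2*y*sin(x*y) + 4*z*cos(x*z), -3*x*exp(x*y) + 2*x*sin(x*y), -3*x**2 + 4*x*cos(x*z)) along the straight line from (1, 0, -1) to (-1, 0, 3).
-12 - 4*sin(3) + 4*sin(1)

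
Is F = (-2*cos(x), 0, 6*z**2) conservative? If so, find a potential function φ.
Yes, F is conservative. φ = 2*z**3 - 2*sin(x)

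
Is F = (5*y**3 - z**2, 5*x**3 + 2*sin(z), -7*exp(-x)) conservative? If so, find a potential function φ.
No, ∇×F = (-2*cos(z), -2*z - 7*exp(-x), 15*x**2 - 15*y**2) ≠ 0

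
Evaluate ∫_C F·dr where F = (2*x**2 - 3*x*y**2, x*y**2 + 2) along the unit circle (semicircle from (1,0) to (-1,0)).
-4/3 + pi/8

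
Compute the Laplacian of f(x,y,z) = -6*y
0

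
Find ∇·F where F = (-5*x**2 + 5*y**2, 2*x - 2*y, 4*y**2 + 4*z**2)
-10*x + 8*z - 2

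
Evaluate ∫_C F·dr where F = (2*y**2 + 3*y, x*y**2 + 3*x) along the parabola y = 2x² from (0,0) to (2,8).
13712/35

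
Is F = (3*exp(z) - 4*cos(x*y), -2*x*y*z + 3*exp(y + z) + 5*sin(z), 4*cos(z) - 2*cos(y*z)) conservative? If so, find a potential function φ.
No, ∇×F = (2*x*y + 2*z*sin(y*z) - 3*exp(y + z) - 5*cos(z), 3*exp(z), -4*x*sin(x*y) - 2*y*z) ≠ 0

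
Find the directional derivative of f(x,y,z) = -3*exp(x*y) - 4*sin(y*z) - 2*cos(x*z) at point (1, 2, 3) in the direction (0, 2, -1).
-2*sqrt(5)*(sin(3) + 8*cos(6) + 3*exp(2))/5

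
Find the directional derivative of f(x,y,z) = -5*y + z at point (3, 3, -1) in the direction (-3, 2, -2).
-12*sqrt(17)/17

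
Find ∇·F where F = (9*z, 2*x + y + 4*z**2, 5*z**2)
10*z + 1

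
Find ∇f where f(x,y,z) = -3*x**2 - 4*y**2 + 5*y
(-6*x, 5 - 8*y, 0)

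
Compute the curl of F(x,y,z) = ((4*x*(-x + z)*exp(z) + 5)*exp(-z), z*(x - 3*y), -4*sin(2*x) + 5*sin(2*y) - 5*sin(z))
(-x + 3*y + 10*cos(2*y), 4*x + 8*cos(2*x) - 5*exp(-z), z)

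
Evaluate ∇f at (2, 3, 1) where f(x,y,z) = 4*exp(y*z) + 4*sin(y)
(0, 4*cos(3) + 4*exp(3), 12*exp(3))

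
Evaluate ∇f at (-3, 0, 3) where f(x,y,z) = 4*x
(4, 0, 0)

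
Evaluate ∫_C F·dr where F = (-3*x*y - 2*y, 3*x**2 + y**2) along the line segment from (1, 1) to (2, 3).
55/6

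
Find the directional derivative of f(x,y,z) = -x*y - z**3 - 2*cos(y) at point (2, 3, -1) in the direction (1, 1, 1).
2*sqrt(3)*(-4 + sin(3))/3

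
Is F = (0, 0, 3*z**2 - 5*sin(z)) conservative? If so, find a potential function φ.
Yes, F is conservative. φ = z**3 + 5*cos(z)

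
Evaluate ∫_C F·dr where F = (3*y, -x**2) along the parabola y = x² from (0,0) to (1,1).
1/2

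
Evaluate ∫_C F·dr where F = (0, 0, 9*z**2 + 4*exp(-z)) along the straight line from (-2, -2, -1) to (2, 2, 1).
6 + 8*sinh(1)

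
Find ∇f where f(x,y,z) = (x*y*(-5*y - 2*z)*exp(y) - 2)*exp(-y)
(-y*(5*y + 2*z), -10*x*y - 2*x*z + 2*exp(-y), -2*x*y)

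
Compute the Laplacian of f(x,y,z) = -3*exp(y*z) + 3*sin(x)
-3*y**2*exp(y*z) - 3*z**2*exp(y*z) - 3*sin(x)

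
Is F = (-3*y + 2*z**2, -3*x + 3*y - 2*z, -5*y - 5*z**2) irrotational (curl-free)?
No, ∇×F = (-3, 4*z, 0)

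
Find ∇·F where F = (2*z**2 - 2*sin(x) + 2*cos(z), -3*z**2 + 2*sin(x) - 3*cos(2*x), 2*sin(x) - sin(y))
-2*cos(x)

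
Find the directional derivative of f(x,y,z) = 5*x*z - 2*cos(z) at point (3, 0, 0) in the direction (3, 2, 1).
15*sqrt(14)/14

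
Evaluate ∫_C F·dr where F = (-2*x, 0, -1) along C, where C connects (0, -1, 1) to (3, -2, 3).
-11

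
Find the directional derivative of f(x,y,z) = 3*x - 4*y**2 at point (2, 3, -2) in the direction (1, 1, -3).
-21*sqrt(11)/11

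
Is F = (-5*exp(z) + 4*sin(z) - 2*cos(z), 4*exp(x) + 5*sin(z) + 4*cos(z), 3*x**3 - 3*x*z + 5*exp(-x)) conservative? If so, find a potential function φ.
No, ∇×F = (4*sin(z) - 5*cos(z), -9*x**2 + 3*z - 5*exp(z) + 2*sin(z) + 4*cos(z) + 5*exp(-x), 4*exp(x)) ≠ 0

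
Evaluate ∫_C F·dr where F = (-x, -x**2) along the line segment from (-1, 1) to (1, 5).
-4/3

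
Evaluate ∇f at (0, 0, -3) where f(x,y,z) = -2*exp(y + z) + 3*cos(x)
(0, -2*exp(-3), -2*exp(-3))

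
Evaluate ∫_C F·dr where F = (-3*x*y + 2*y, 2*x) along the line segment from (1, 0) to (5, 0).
0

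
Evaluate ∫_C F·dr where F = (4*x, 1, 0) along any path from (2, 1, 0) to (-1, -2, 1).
-9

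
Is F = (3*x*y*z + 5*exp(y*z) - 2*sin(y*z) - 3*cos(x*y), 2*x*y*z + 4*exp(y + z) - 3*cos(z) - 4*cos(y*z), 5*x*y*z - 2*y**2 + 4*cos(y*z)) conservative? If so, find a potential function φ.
No, ∇×F = (-2*x*y + 5*x*z - 4*y*sin(y*z) - 4*y - 4*z*sin(y*z) - 4*exp(y + z) - 3*sin(z), y*(3*x - 5*z + 5*exp(y*z) - 2*cos(y*z)), -3*x*z - 3*x*sin(x*y) + 2*y*z - 5*z*exp(y*z) + 2*z*cos(y*z)) ≠ 0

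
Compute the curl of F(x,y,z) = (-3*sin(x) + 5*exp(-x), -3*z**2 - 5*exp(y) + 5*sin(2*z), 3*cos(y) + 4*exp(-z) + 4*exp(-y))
(6*z - 3*sin(y) - 10*cos(2*z) - 4*exp(-y), 0, 0)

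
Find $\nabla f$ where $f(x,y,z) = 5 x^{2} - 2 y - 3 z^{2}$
(10*x, -2, -6*z)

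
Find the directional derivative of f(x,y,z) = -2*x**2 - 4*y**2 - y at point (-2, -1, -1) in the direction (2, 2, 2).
5*sqrt(3)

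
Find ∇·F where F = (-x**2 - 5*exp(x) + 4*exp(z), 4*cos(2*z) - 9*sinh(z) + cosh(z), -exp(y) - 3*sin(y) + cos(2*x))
-2*x - 5*exp(x)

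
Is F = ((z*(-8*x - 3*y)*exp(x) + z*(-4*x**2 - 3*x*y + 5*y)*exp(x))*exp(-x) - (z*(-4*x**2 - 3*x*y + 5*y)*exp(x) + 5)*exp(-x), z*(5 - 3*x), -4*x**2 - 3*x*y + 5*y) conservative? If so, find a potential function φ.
Yes, F is conservative. φ = (z*(-4*x**2 - 3*x*y + 5*y)*exp(x) + 5)*exp(-x)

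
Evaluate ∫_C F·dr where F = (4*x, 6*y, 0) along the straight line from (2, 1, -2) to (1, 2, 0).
3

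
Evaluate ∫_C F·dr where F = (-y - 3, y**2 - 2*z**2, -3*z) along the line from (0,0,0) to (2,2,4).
-152/3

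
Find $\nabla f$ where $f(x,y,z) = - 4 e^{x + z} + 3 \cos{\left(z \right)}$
(-4*exp(x + z), 0, -4*exp(x + z) - 3*sin(z))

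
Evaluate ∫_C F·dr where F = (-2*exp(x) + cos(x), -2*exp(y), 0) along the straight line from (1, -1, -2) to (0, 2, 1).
-2*exp(2) - 2 - sin(1) + 2*exp(-1) + 2*E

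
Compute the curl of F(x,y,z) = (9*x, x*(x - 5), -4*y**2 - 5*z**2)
(-8*y, 0, 2*x - 5)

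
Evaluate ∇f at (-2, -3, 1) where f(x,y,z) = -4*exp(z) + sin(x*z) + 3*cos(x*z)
(cos(2) + 3*sin(2), 0, -4*E - 6*sin(2) - 2*cos(2))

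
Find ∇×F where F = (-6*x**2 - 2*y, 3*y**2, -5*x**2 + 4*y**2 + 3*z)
(8*y, 10*x, 2)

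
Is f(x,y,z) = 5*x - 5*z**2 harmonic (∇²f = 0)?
No, ∇²f = -10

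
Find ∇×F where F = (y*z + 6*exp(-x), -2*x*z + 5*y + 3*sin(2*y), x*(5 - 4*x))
(2*x, 8*x + y - 5, -3*z)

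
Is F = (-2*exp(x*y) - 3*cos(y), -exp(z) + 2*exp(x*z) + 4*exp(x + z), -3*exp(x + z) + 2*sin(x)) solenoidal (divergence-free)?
No, ∇·F = -2*y*exp(x*y) - 3*exp(x + z)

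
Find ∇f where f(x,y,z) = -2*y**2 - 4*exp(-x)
(4*exp(-x), -4*y, 0)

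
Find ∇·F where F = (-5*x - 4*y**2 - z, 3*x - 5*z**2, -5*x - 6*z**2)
-12*z - 5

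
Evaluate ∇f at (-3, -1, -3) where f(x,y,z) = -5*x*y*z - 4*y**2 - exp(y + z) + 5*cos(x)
(-15 + 5*sin(3), -37 - exp(-4), -15 - exp(-4))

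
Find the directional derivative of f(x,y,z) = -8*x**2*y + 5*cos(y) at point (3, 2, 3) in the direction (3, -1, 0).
sqrt(10)*(-216 + 5*sin(2))/10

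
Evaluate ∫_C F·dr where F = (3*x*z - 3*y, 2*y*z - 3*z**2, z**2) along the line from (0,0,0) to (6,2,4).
126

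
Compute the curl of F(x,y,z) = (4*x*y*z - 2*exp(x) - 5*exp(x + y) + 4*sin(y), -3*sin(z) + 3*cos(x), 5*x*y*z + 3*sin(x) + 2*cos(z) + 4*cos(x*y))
(5*x*z - 4*x*sin(x*y) + 3*cos(z), 4*x*y - 5*y*z + 4*y*sin(x*y) - 3*cos(x), -4*x*z + 5*exp(x + y) - 3*sin(x) - 4*cos(y))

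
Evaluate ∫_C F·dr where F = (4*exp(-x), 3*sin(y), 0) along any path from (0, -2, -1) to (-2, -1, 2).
-4*exp(2) - 3*cos(1) + 3*cos(2) + 4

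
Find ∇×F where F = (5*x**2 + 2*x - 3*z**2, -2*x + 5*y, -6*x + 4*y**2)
(8*y, 6 - 6*z, -2)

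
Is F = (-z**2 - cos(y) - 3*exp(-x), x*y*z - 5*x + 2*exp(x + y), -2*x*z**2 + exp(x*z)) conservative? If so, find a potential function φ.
No, ∇×F = (-x*y, z*(2*z - exp(x*z) - 2), y*z + 2*exp(x + y) - sin(y) - 5) ≠ 0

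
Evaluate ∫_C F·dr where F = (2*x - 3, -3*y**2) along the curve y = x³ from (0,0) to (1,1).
-3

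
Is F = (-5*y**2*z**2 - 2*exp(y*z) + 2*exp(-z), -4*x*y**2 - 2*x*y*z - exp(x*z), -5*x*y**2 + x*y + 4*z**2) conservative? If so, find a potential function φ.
No, ∇×F = (x*(-8*y + exp(x*z) + 1), (y*(-10*y*z + 5*y - 2*exp(y*z) - 1)*exp(z) - 2)*exp(-z), -4*y**2 + 10*y*z**2 - 2*y*z - z*exp(x*z) + 2*z*exp(y*z)) ≠ 0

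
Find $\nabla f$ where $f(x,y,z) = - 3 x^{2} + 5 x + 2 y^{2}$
(5 - 6*x, 4*y, 0)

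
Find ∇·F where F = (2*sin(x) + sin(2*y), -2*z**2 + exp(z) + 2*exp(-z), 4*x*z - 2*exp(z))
4*x - 2*exp(z) + 2*cos(x)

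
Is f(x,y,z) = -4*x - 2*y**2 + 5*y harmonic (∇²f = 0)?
No, ∇²f = -4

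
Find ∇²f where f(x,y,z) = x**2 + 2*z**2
6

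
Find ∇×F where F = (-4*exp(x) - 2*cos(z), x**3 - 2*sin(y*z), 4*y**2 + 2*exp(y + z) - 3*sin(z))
(2*y*cos(y*z) + 8*y + 2*exp(y + z), 2*sin(z), 3*x**2)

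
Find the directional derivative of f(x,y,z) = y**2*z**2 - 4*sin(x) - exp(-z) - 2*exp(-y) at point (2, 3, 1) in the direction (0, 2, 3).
sqrt(13)*(4 + 3*exp(2) + 66*exp(3))*exp(-3)/13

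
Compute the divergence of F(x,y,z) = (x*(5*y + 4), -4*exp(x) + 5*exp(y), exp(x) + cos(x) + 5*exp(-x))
5*y + 5*exp(y) + 4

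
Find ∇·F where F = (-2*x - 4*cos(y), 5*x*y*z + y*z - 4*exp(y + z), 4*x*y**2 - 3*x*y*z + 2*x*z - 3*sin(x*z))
-3*x*y + 5*x*z - 3*x*cos(x*z) + 2*x + z - 4*exp(y + z) - 2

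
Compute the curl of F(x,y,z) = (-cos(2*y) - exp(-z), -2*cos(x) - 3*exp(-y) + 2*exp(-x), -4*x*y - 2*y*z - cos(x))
(-4*x - 2*z, 4*y - sin(x) + exp(-z), 2*sin(x) - 2*sin(2*y) - 2*exp(-x))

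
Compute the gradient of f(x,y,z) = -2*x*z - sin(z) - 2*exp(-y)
(-2*z, 2*exp(-y), -2*x - cos(z))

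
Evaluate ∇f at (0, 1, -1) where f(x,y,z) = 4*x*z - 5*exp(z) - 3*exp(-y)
(-4, 3*exp(-1), -5*exp(-1))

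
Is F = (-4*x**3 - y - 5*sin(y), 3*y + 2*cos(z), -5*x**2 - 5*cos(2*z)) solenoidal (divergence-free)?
No, ∇·F = -12*x**2 + 10*sin(2*z) + 3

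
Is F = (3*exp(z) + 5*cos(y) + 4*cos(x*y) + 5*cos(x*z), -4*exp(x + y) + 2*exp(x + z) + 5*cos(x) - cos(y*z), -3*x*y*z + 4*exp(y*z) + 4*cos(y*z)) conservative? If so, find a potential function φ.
No, ∇×F = (-3*x*z - y*sin(y*z) + 4*z*exp(y*z) - 4*z*sin(y*z) - 2*exp(x + z), -5*x*sin(x*z) + 3*y*z + 3*exp(z), 4*x*sin(x*y) - 4*exp(x + y) + 2*exp(x + z) - 5*sin(x) + 5*sin(y)) ≠ 0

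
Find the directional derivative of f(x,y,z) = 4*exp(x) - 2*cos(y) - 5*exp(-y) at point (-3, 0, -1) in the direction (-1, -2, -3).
sqrt(14)*(-5*exp(3) - 2)*exp(-3)/7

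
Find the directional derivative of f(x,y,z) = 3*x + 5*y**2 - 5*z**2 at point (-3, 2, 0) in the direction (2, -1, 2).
-14/3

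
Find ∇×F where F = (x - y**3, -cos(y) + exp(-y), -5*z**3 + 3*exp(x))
(0, -3*exp(x), 3*y**2)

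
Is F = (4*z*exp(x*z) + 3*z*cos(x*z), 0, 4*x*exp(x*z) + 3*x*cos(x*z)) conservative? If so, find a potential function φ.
Yes, F is conservative. φ = 4*exp(x*z) + 3*sin(x*z)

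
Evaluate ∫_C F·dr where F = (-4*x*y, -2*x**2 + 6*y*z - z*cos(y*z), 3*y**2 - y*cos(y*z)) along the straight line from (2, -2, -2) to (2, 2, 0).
-8 + sin(4)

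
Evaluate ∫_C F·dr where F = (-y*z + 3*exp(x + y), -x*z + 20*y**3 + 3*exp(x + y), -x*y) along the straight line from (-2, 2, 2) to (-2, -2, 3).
-23 + 3*exp(-4)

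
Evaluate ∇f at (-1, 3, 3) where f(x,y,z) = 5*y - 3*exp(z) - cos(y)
(0, sin(3) + 5, -3*exp(3))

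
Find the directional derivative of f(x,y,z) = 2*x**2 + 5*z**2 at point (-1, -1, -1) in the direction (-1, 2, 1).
-sqrt(6)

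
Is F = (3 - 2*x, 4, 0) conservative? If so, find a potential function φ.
Yes, F is conservative. φ = -x**2 + 3*x + 4*y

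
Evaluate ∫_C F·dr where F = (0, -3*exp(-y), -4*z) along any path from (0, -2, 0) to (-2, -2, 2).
-8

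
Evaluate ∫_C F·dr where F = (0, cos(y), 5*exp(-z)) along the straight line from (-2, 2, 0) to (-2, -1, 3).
-sin(2) - sin(1) - 5*exp(-3) + 5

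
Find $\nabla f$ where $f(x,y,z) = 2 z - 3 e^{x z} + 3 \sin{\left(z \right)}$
(-3*z*exp(x*z), 0, -3*x*exp(x*z) + 3*cos(z) + 2)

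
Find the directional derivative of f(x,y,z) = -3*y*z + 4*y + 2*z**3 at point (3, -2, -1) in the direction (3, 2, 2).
38*sqrt(17)/17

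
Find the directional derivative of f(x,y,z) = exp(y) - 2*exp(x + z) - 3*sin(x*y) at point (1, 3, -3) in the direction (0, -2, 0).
-exp(3) + 3*cos(3)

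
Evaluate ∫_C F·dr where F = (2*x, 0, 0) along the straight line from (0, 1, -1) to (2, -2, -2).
4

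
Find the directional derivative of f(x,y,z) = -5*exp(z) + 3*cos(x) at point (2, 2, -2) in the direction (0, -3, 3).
-5*sqrt(2)*exp(-2)/2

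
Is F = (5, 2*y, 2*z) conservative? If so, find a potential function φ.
Yes, F is conservative. φ = 5*x + y**2 + z**2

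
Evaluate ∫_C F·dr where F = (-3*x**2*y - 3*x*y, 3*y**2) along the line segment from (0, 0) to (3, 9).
1863/4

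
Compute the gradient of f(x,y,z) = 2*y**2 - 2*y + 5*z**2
(0, 4*y - 2, 10*z)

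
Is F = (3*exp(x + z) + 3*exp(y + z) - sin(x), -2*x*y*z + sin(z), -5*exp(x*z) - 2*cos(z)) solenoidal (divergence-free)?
No, ∇·F = -2*x*z - 5*x*exp(x*z) + 3*exp(x + z) + 2*sin(z) - cos(x)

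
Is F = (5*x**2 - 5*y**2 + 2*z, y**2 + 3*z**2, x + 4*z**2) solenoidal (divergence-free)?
No, ∇·F = 10*x + 2*y + 8*z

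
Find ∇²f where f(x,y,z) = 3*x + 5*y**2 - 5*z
10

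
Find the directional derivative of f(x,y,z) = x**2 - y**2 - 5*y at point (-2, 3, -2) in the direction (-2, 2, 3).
-14*sqrt(17)/17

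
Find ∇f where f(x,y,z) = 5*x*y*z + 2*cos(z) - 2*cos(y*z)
(5*y*z, z*(5*x + 2*sin(y*z)), 5*x*y + 2*y*sin(y*z) - 2*sin(z))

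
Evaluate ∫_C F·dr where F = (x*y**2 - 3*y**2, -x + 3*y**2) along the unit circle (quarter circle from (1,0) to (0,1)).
11/4 - pi/4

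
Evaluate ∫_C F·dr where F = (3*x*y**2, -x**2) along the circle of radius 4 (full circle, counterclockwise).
0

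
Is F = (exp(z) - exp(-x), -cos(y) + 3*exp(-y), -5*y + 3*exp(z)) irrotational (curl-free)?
No, ∇×F = (-5, exp(z), 0)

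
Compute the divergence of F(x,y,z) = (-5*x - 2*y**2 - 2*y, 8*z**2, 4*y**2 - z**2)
-2*z - 5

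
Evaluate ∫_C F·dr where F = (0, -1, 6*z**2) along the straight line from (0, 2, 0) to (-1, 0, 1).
4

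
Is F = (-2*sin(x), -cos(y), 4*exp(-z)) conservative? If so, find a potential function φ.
Yes, F is conservative. φ = -sin(y) + 2*cos(x) - 4*exp(-z)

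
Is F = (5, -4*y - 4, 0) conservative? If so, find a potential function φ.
Yes, F is conservative. φ = 5*x - 2*y**2 - 4*y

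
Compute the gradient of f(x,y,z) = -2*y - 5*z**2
(0, -2, -10*z)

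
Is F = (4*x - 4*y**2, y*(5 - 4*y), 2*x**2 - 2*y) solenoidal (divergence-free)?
No, ∇·F = 9 - 8*y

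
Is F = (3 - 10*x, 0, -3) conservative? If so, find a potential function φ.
Yes, F is conservative. φ = -5*x**2 + 3*x - 3*z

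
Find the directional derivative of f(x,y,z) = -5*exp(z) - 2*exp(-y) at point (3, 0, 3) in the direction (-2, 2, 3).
sqrt(17)*(4 - 15*exp(3))/17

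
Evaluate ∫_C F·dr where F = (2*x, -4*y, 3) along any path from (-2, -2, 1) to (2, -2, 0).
-3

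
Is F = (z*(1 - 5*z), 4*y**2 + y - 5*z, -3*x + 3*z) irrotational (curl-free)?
No, ∇×F = (5, 4 - 10*z, 0)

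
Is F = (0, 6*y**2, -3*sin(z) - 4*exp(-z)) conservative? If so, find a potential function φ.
Yes, F is conservative. φ = 2*y**3 + 3*cos(z) + 4*exp(-z)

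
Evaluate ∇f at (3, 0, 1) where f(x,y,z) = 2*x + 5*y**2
(2, 0, 0)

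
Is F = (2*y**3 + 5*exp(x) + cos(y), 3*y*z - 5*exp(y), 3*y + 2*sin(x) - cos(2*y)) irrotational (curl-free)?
No, ∇×F = (-3*y + 2*sin(2*y) + 3, -2*cos(x), -6*y**2 + sin(y))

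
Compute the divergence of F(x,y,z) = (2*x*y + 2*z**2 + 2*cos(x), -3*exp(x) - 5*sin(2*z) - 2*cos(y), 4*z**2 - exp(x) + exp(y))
2*y + 8*z - 2*sin(x) + 2*sin(y)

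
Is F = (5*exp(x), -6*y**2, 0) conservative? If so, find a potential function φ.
Yes, F is conservative. φ = -2*y**3 + 5*exp(x)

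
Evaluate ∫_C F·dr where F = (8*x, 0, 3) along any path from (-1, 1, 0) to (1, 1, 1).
3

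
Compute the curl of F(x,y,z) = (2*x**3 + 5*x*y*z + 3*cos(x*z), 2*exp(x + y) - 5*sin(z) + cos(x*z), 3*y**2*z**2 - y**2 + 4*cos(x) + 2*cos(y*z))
(x*sin(x*z) + 6*y*z**2 - 2*y - 2*z*sin(y*z) + 5*cos(z), 5*x*y - 3*x*sin(x*z) + 4*sin(x), -5*x*z - z*sin(x*z) + 2*exp(x + y))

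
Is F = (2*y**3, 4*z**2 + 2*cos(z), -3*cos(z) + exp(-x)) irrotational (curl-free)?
No, ∇×F = (-8*z + 2*sin(z), exp(-x), -6*y**2)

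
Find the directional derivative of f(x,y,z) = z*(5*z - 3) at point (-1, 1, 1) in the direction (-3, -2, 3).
21*sqrt(22)/22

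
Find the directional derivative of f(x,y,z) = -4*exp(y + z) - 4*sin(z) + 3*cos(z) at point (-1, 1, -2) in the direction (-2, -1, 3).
sqrt(14)*(-8 - 12*E*cos(2) + 9*E*sin(2))*exp(-1)/14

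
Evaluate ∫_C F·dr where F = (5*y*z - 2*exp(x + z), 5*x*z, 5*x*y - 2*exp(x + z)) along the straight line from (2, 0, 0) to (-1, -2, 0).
-(2 - 2*exp(3))*exp(-1)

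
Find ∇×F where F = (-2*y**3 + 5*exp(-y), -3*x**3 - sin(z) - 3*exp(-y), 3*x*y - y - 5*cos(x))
(3*x + cos(z) - 1, -3*y - 5*sin(x), -9*x**2 + 6*y**2 + 5*exp(-y))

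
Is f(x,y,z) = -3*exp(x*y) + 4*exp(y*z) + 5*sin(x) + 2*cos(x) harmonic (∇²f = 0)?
No, ∇²f = -3*x**2*exp(x*y) - 3*y**2*exp(x*y) + 4*y**2*exp(y*z) + 4*z**2*exp(y*z) - 5*sin(x) - 2*cos(x)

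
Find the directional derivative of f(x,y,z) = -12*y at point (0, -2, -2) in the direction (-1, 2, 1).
-4*sqrt(6)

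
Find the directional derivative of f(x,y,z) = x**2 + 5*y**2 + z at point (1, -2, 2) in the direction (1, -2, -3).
39*sqrt(14)/14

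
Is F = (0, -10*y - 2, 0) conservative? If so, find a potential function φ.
Yes, F is conservative. φ = y*(-5*y - 2)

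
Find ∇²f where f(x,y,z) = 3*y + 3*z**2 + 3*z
6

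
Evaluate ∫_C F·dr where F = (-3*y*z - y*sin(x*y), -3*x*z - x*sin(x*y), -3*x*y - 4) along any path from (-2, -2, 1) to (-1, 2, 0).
cos(2) - cos(4) + 16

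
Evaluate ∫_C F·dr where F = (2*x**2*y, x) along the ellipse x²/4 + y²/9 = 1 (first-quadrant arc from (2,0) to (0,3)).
-3*pi/2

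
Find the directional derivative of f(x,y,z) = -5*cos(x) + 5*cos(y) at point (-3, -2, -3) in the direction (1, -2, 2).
-10*sin(2)/3 - 5*sin(3)/3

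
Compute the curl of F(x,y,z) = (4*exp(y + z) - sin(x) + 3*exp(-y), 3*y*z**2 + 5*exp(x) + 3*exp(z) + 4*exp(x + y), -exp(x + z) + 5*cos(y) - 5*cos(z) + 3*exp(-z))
(-6*y*z - 3*exp(z) - 5*sin(y), exp(x + z) + 4*exp(y + z), ((5*exp(x) + 4*exp(x + y) - 4*exp(y + z))*exp(y) + 3)*exp(-y))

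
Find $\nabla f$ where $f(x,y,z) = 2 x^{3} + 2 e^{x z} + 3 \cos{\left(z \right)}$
(6*x**2 + 2*z*exp(x*z), 0, 2*x*exp(x*z) - 3*sin(z))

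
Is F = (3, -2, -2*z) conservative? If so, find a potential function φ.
Yes, F is conservative. φ = 3*x - 2*y - z**2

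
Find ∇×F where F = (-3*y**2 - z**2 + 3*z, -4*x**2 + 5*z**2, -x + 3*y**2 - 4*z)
(6*y - 10*z, 4 - 2*z, -8*x + 6*y)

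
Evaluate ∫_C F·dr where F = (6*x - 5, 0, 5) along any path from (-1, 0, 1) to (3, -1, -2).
-11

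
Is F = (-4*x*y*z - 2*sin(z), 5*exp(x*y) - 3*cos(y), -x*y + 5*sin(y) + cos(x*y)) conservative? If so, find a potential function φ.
No, ∇×F = (-x*sin(x*y) - x + 5*cos(y), -4*x*y + y*sin(x*y) + y - 2*cos(z), 4*x*z + 5*y*exp(x*y)) ≠ 0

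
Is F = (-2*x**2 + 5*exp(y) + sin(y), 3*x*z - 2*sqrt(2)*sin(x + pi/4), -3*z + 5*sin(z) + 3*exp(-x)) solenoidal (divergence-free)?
No, ∇·F = -4*x + 5*cos(z) - 3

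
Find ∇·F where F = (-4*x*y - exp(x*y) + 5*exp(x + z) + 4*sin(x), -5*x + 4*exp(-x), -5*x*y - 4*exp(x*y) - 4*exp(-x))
-y*exp(x*y) - 4*y + 5*exp(x + z) + 4*cos(x)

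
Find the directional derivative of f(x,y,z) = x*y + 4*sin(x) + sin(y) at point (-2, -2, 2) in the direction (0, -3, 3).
sqrt(2)*(2 - cos(2))/2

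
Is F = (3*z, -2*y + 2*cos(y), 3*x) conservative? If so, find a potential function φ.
Yes, F is conservative. φ = 3*x*z - y**2 + 2*sin(y)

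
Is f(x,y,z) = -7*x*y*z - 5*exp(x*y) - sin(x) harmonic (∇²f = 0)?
No, ∇²f = -5*x**2*exp(x*y) - 5*y**2*exp(x*y) + sin(x)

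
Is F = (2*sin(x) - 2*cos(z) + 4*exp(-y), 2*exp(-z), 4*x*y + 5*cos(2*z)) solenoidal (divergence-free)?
No, ∇·F = -10*sin(2*z) + 2*cos(x)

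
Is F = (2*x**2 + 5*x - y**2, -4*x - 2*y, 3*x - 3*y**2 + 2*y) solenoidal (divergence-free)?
No, ∇·F = 4*x + 3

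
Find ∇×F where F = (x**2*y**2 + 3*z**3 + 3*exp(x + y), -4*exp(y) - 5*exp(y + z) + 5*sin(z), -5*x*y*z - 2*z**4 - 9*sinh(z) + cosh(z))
(-5*x*z + 5*exp(y + z) - 5*cos(z), z*(5*y + 9*z), -2*x**2*y - 3*exp(x + y))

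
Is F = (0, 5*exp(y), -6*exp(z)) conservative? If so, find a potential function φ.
Yes, F is conservative. φ = 5*exp(y) - 6*exp(z)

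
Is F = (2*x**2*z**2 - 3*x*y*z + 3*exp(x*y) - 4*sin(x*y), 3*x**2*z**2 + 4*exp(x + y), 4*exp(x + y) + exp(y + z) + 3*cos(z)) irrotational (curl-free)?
No, ∇×F = (-6*x**2*z + 4*exp(x + y) + exp(y + z), 4*x**2*z - 3*x*y - 4*exp(x + y), 6*x*z**2 + 3*x*z - 3*x*exp(x*y) + 4*x*cos(x*y) + 4*exp(x + y))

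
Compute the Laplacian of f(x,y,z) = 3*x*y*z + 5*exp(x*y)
5*(x**2 + y**2)*exp(x*y)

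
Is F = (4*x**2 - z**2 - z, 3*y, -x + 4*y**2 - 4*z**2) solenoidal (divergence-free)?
No, ∇·F = 8*x - 8*z + 3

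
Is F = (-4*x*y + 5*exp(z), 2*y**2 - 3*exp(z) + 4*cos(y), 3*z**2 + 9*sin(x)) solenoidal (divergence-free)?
No, ∇·F = 6*z - 4*sin(y)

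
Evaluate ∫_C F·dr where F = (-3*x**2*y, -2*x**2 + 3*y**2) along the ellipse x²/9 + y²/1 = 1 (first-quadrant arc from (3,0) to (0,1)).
-11 + 81*pi/16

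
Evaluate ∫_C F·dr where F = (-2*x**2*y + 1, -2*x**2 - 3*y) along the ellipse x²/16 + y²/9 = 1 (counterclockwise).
96*pi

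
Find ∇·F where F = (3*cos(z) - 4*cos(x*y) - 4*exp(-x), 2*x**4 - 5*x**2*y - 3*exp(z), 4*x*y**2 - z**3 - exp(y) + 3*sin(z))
-5*x**2 + 4*y*sin(x*y) - 3*z**2 + 3*cos(z) + 4*exp(-x)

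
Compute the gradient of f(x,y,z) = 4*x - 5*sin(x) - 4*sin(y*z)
(4 - 5*cos(x), -4*z*cos(y*z), -4*y*cos(y*z))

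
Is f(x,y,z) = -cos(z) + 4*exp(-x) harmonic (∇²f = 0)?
No, ∇²f = cos(z) + 4*exp(-x)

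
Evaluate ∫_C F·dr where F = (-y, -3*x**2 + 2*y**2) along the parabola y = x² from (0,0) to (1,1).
-7/6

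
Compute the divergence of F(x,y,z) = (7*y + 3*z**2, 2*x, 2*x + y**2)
0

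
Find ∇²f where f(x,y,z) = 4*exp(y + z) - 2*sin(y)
8*exp(y + z) + 2*sin(y)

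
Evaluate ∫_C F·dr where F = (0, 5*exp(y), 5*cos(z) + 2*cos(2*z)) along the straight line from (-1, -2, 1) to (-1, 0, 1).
5 - 5*exp(-2)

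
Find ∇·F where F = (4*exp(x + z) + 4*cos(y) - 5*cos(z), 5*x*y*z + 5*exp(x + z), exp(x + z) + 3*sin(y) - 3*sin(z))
5*x*z + 5*exp(x + z) - 3*cos(z)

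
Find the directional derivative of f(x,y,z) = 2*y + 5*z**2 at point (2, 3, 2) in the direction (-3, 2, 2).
44*sqrt(17)/17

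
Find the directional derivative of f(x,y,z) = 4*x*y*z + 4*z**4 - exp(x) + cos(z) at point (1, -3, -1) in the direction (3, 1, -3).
sqrt(19)*(-3*E - 3*sin(1) + 116)/19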